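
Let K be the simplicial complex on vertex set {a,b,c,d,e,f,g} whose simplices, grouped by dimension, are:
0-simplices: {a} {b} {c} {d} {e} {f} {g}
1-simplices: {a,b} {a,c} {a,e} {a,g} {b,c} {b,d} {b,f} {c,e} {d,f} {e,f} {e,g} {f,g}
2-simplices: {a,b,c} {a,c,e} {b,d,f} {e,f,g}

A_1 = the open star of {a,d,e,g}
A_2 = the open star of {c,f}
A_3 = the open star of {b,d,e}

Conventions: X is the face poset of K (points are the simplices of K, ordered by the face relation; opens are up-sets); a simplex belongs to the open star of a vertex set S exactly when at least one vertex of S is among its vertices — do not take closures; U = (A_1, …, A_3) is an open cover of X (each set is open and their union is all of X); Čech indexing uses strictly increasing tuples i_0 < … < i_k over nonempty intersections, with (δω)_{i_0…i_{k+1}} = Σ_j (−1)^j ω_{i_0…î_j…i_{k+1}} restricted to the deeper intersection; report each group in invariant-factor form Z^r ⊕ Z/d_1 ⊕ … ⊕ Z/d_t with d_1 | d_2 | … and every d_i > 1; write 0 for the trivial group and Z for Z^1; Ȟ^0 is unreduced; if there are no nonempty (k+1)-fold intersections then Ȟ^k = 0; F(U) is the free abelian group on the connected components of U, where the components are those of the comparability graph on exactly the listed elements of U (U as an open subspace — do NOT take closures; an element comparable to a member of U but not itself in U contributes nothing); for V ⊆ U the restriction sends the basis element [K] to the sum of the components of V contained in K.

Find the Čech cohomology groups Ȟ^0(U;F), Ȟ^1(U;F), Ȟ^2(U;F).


intersection data:
  A1={{a},{d},{e},{g},{a,b},{a,c},{a,e},{a,g},{b,d},{c,e},{d,f},{e,f},{e,g},{f,g},{a,b,c},{a,c,e},{b,d,f},{e,f,g}} A2={{c},{f},{a,c},{b,c},{b,f},{c,e},{d,f},{e,f},{f,g},{a,b,c},{a,c,e},{b,d,f},{e,f,g}} A3={{b},{d},{e},{a,b},{a,e},{b,c},{b,d},{b,f},{c,e},{d,f},{e,f},{e,g},{a,b,c},{a,c,e},{b,d,f},{e,f,g}}
  A12={{a,c},{c,e},{d,f},{e,f},{f,g},{a,b,c},{a,c,e},{b,d,f},{e,f,g}} A13={{d},{e},{a,b},{a,e},{b,d},{c,e},{d,f},{e,f},{e,g},{a,b,c},{a,c,e},{b,d,f},{e,f,g}} A23={{b,c},{b,f},{c,e},{d,f},{e,f},{a,b,c},{a,c,e},{b,d,f},{e,f,g}}
  A123={{c,e},{d,f},{e,f},{a,b,c},{a,c,e},{b,d,f},{e,f,g}}
components per intersection:
  A1: {{a},{e},{g},{a,b},{a,c},{a,e},{a,g},{c,e},{e,f},{e,g},{f,g},{a,b,c},{a,c,e},{e,f,g}} {{d},{b,d},{d,f},{b,d,f}}
  A2: {{c},{a,c},{b,c},{c,e},{a,b,c},{a,c,e}} {{f},{b,f},{d,f},{e,f},{f,g},{b,d,f},{e,f,g}}
  A3: {{b},{d},{a,b},{b,c},{b,d},{b,f},{d,f},{a,b,c},{b,d,f}} {{e},{a,e},{c,e},{e,f},{e,g},{a,c,e},{e,f,g}}
  A12: {{a,c},{c,e},{a,b,c},{a,c,e}} {{d,f},{b,d,f}} {{e,f},{f,g},{e,f,g}}
  A13: {{d},{b,d},{d,f},{b,d,f}} {{e},{a,e},{c,e},{e,f},{e,g},{a,c,e},{e,f,g}} {{a,b},{a,b,c}}
  A23: {{b,c},{a,b,c}} {{b,f},{d,f},{b,d,f}} {{c,e},{a,c,e}} {{e,f},{e,f,g}}
  A123: {{c,e},{a,c,e}} {{d,f},{b,d,f}} {{e,f},{e,f,g}} {{a,b,c}}
C dims 6,10,4; δ0: rk 5, SNF 1^5; δ1: rk 4, SNF 1^4
Ȟ^0 = (6 − 5) − 0 = 1, so Ȟ^0 ≅ Z
Ȟ^1 = (10 − 4) − 5 = 1, so Ȟ^1 ≅ Z
Ȟ^2 = (4 − 0) − 4 = 0, so Ȟ^2 ≅ 0

Ȟ^0 ≅ Z, Ȟ^1 ≅ Z, Ȟ^2 ≅ 0


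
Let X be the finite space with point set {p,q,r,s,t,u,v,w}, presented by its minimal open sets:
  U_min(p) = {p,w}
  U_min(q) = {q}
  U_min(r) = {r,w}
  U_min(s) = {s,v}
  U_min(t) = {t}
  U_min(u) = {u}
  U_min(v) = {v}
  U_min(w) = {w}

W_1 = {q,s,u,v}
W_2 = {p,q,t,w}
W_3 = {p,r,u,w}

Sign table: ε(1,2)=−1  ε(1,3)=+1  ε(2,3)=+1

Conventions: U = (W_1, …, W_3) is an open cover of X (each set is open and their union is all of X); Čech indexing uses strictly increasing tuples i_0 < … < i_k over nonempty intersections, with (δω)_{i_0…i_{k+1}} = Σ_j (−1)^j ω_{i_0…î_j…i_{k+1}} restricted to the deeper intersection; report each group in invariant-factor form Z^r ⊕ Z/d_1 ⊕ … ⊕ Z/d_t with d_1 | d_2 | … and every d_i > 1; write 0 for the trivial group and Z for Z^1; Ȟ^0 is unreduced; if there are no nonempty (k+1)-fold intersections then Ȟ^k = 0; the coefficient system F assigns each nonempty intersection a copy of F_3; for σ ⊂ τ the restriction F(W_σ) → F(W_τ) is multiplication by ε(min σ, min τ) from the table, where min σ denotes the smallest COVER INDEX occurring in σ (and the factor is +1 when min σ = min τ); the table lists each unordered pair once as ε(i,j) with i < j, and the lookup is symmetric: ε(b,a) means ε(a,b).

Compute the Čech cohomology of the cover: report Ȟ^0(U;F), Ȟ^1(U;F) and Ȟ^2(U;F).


nonempty intersections:
  W12={q} W13={u} W23={p,w}
C dims 3,3; δ0: rk_F3 3
Ȟ^0: (3−3)−0=0 ⇒ 0
Ȟ^1: (3−0)−3=0 ⇒ 0
Ȟ^2: (0−0)−0=0 ⇒ 0

Ȟ^0 = 0,  Ȟ^1 = 0,  Ȟ^2 = 0


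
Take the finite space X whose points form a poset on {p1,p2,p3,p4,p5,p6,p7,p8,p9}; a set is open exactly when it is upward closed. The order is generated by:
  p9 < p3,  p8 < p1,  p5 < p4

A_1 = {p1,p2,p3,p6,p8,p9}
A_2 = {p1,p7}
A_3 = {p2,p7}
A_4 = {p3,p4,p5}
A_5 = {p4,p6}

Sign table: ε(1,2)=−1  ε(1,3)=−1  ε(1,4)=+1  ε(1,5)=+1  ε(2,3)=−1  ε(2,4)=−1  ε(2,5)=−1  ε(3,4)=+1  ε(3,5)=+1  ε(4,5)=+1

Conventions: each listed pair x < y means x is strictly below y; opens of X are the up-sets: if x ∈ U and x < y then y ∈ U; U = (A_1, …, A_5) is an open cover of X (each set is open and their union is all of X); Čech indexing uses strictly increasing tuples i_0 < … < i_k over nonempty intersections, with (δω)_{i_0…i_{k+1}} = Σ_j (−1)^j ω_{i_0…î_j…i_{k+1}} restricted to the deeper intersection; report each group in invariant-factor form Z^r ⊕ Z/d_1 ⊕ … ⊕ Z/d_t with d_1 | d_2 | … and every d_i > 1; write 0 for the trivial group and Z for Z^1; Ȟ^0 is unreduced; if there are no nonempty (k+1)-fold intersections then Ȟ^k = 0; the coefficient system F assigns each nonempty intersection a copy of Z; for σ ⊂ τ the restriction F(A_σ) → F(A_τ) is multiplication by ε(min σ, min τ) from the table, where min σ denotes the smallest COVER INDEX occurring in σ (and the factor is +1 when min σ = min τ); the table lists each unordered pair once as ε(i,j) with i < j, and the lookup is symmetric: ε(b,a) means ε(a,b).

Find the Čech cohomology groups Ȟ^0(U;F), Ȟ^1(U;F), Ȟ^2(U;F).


nerve of the cover:
  A12={p1} A13={p2} A14={p3} A15={p6} A23={p7} A45={p4}
C dims 5,6; δ0: rk 5, SNF 1^4·2
Ȟ^0 = (5 − 5) − 0 = 0, so Ȟ^0 ≅ 0
Ȟ^1 = (6 − 0) − 5 = 1 plus torsion [2], so Ȟ^1 ≅ Z ⊕ Z/2
Ȟ^2 = (0 − 0) − 0 = 0, so Ȟ^2 ≅ 0

Ȟ^0 = 0, Ȟ^1 = Z ⊕ Z/2 and Ȟ^2 = 0


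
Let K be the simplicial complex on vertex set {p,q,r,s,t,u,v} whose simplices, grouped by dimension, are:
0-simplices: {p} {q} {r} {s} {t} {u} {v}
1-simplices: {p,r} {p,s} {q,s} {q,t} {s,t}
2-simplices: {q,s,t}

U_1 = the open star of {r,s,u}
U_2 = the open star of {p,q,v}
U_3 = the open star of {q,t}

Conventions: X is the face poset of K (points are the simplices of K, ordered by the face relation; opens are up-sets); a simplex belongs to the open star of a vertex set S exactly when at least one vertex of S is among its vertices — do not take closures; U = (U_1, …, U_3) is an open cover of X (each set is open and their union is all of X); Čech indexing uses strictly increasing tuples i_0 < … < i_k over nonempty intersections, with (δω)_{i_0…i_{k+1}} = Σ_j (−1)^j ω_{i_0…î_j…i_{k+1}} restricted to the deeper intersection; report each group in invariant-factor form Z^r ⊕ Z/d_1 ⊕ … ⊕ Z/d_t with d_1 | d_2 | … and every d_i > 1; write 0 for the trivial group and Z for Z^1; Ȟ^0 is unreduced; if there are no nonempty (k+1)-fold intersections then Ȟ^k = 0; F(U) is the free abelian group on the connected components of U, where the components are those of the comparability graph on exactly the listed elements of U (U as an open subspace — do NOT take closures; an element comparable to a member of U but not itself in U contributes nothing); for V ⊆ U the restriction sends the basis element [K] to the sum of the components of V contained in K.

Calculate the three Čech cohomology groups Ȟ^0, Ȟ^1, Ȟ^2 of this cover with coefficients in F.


Ȟ^0 = Z^3, Ȟ^1 = 0 and Ȟ^2 = 0

nerve of the cover:
  U1={{r},{s},{u},{p,r},{p,s},{q,s},{s,t},{q,s,t}} U2={{p},{q},{v},{p,r},{p,s},{q,s},{q,t},{q,s,t}} U3={{q},{t},{q,s},{q,t},{s,t},{q,s,t}}
  U12={{p,r},{p,s},{q,s},{q,s,t}} U13={{q,s},{s,t},{q,s,t}} U23={{q},{q,s},{q,t},{q,s,t}}
  U123={{q,s},{q,s,t}}
components per intersection:
  U1: {{r},{p,r}} {{s},{p,s},{q,s},{s,t},{q,s,t}} {{u}}
  U2: {{p},{p,r},{p,s}} {{q},{q,s},{q,t},{q,s,t}} {{v}}
  U3: {{q},{t},{q,s},{q,t},{s,t},{q,s,t}}
  U12: {{p,r}} {{p,s}} {{q,s},{q,s,t}}
  U13: {{q,s},{s,t},{q,s,t}}
  U23: {{q},{q,s},{q,t},{q,s,t}}
  U123: {{q,s},{q,s,t}}
C dims 7,5,1; δ0: rk 4, SNF 1^4; δ1: rk 1, SNF 1^1
Ȟ^0 = (7 − 4) − 0 = 3, so Ȟ^0 ≅ Z^3
Ȟ^1 = (5 − 1) − 4 = 0, so Ȟ^1 ≅ 0
Ȟ^2 = (1 − 0) − 1 = 0, so Ȟ^2 ≅ 0


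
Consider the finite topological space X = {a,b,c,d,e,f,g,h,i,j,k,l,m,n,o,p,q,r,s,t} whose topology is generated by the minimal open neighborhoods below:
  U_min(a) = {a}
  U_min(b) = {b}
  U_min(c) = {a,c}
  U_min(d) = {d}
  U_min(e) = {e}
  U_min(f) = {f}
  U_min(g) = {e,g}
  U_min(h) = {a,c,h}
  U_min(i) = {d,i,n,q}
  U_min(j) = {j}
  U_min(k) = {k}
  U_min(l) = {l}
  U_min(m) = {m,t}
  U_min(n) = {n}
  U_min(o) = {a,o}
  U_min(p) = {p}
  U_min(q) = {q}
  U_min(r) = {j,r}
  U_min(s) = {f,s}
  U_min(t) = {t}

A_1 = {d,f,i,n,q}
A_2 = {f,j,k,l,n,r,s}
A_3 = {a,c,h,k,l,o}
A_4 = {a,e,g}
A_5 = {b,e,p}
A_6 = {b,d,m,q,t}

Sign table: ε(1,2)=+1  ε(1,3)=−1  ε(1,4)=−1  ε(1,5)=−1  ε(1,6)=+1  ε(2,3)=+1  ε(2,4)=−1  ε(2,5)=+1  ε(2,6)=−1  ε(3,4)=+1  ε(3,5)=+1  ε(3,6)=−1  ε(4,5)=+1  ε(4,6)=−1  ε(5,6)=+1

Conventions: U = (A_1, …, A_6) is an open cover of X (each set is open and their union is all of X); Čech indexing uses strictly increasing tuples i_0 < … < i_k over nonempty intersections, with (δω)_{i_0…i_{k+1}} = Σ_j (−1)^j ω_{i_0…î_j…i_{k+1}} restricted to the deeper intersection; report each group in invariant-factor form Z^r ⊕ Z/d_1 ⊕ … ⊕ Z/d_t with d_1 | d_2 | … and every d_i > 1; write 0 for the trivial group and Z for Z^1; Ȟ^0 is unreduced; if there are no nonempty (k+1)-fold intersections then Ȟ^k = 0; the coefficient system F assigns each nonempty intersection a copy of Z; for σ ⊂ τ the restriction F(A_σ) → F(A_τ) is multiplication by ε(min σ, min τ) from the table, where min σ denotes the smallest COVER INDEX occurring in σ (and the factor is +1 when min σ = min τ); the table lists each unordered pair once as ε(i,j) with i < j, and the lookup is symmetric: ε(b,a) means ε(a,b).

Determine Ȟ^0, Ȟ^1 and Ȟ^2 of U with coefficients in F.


Ȟ^0 ≅ Z, Ȟ^1 ≅ Z, Ȟ^2 ≅ 0

nerve of the cover:
  A12={f,n} A16={d,q} A23={k,l} A34={a} A45={e} A56={b}
C dims 6,6; δ0: rk 5, SNF 1^5
Ȟ^0 = (6 − 5) − 0 = 1, so Ȟ^0 ≅ Z
Ȟ^1 = (6 − 0) − 5 = 1, so Ȟ^1 ≅ Z
Ȟ^2 = (0 − 0) − 0 = 0, so Ȟ^2 ≅ 0


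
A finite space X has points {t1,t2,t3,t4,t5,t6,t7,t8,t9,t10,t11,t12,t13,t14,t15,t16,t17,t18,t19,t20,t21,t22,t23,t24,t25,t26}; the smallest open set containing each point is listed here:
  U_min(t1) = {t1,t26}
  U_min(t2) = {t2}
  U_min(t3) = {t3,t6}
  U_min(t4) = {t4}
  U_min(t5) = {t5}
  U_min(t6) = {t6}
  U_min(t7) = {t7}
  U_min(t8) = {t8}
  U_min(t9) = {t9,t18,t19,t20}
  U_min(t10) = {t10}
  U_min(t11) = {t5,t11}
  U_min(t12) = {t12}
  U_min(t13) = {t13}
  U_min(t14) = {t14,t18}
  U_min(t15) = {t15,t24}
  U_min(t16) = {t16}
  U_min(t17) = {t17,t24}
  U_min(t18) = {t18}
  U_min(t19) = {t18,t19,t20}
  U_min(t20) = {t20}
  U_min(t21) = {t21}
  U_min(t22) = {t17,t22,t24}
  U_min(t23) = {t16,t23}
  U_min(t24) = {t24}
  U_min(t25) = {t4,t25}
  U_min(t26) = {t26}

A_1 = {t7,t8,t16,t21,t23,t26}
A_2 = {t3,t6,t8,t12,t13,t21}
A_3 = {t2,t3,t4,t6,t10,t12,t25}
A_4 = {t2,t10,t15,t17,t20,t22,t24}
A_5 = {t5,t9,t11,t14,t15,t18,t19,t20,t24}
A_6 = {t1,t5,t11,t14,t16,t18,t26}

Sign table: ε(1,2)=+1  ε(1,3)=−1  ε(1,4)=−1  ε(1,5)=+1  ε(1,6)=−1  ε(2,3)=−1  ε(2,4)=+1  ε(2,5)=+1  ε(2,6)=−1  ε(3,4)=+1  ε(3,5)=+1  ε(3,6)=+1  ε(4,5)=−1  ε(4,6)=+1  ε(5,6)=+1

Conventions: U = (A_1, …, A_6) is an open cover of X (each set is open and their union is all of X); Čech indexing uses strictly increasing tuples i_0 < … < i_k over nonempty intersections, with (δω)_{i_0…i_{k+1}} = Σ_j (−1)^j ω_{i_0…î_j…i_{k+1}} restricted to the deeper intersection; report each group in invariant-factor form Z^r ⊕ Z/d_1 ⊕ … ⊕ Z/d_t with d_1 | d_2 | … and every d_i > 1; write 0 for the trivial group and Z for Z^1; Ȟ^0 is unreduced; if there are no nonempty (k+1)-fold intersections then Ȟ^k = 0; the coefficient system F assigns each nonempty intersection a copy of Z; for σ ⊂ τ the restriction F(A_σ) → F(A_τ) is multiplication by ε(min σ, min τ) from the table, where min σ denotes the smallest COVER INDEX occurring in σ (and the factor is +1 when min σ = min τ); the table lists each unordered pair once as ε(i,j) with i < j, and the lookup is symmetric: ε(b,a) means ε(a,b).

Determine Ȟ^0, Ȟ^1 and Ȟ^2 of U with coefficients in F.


nonempty overlaps:
  A12={t8,t21} A16={t16,t26} A23={t3,t6,t12} A34={t2,t10} A45={t15,t20,t24} A56={t5,t11,t14,t18}
C dims 6,6; δ0: rk 6, SNF 1^5·2
degree 0: 6−6−0 = 0 → Ȟ^0 ≅ 0
degree 1: 6−0−6 = 0 plus torsion [2] → Ȟ^1 ≅ Z/2
degree 2: 0−0−0 = 0 → Ȟ^2 ≅ 0

Ȟ^0(U;F) ≅ 0,  Ȟ^1(U;F) ≅ Z/2,  Ȟ^2(U;F) ≅ 0


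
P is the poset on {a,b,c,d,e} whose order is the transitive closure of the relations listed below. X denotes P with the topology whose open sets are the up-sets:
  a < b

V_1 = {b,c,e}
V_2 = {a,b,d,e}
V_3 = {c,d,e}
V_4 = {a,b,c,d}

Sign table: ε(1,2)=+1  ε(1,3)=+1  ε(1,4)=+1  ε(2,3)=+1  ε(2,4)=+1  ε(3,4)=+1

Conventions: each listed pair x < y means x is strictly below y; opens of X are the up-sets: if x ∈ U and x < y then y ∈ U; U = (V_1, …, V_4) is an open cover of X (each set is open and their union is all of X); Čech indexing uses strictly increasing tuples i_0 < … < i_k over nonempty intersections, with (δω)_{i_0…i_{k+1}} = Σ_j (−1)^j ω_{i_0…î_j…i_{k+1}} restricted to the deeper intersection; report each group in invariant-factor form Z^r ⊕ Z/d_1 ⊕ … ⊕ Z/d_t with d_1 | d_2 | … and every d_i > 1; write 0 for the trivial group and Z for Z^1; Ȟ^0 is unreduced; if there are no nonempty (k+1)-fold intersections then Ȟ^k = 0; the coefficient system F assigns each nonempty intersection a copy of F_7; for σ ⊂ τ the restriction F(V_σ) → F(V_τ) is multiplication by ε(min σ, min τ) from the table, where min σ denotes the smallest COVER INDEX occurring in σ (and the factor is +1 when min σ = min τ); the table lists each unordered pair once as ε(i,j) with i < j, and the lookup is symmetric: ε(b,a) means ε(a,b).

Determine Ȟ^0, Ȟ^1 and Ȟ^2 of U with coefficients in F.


Ȟ^0 = Z/7; Ȟ^1 = 0; Ȟ^2 = Z/7

nerve of the cover:
  V12={b,e} V13={c,e} V14={b,c} V23={d,e} V24={a,b,d} V34={c,d}
  V123={e} V124={b} V134={c} V234={d}
C dims 4,6,4; δ0: rk_F7 3; δ1: rk_F7 3
Ȟ^0 = (4 − 3) − 0 = 1, so Ȟ^0 ≅ Z/7
Ȟ^1 = (6 − 3) − 3 = 0, so Ȟ^1 ≅ 0
Ȟ^2 = (4 − 0) − 3 = 1, so Ȟ^2 ≅ Z/7


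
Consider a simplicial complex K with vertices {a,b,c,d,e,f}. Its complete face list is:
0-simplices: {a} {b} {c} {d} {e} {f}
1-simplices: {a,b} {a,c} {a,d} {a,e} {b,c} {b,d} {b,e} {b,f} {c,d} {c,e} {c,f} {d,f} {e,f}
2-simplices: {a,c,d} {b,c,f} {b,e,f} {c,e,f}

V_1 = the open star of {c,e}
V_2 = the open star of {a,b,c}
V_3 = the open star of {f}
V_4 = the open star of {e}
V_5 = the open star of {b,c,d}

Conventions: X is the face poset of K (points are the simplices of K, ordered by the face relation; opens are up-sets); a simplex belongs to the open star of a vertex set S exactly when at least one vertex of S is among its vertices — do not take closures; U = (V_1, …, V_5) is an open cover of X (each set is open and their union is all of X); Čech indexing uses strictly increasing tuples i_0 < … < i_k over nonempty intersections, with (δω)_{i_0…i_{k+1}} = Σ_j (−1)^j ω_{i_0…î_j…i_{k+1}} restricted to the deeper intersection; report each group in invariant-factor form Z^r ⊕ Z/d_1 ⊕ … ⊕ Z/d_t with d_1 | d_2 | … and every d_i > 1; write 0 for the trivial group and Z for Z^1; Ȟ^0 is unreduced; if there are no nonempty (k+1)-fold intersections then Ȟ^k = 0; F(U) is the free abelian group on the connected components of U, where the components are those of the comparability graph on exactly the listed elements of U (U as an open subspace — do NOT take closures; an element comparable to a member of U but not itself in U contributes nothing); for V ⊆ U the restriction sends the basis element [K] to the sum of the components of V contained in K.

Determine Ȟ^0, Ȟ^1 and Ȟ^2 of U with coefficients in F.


cover nerve:
  V1={{c},{e},{a,c},{a,e},{b,c},{b,e},{c,d},{c,e},{c,f},{e,f},{a,c,d},{b,c,f},{b,e,f},{c,e,f}} V2={{a},{b},{c},{a,b},{a,c},{a,d},{a,e},{b,c},{b,d},{b,e},{b,f},{c,d},{c,e},{c,f},{a,c,d},{b,c,f},{b,e,f},{c,e,f}} V3={{f},{b,f},{c,f},{d,f},{e,f},{b,c,f},{b,e,f},{c,e,f}} V4={{e},{a,e},{b,e},{c,e},{e,f},{b,e,f},{c,e,f}} V5={{b},{c},{d},{a,b},{a,c},{a,d},{b,c},{b,d},{b,e},{b,f},{c,d},{c,e},{c,f},{d,f},{a,c,d},{b,c,f},{b,e,f},{c,e,f}}
  V12={{c},{a,c},{a,e},{b,c},{b,e},{c,d},{c,e},{c,f},{a,c,d},{b,c,f},{b,e,f},{c,e,f}} V13={{c,f},{e,f},{b,c,f},{b,e,f},{c,e,f}} V14={{e},{a,e},{b,e},{c,e},{e,f},{b,e,f},{c,e,f}} V15={{c},{a,c},{b,c},{b,e},{c,d},{c,e},{c,f},{a,c,d},{b,c,f},{b,e,f},{c,e,f}} V23={{b,f},{c,f},{b,c,f},{b,e,f},{c,e,f}} V24={{a,e},{b,e},{c,e},{b,e,f},{c,e,f}} V25={{b},{c},{a,b},{a,c},{a,d},{b,c},{b,d},{b,e},{b,f},{c,d},{c,e},{c,f},{a,c,d},{b,c,f},{b,e,f},{c,e,f}} V34={{e,f},{b,e,f},{c,e,f}} V35={{b,f},{c,f},{d,f},{b,c,f},{b,e,f},{c,e,f}} V45={{b,e},{c,e},{b,e,f},{c,e,f}}
  V123={{c,f},{b,c,f},{b,e,f},{c,e,f}} V124={{a,e},{b,e},{c,e},{b,e,f},{c,e,f}} V125={{c},{a,c},{b,c},{b,e},{c,d},{c,e},{c,f},{a,c,d},{b,c,f},{b,e,f},{c,e,f}} V134={{e,f},{b,e,f},{c,e,f}} V135={{c,f},{b,c,f},{b,e,f},{c,e,f}} V145={{b,e},{c,e},{b,e,f},{c,e,f}} V234={{b,e,f},{c,e,f}} V235={{b,f},{c,f},{b,c,f},{b,e,f},{c,e,f}} V245={{b,e},{c,e},{b,e,f},{c,e,f}} V345={{b,e,f},{c,e,f}}
  V1234={{b,e,f},{c,e,f}} V1235={{c,f},{b,c,f},{b,e,f},{c,e,f}} V1245={{b,e},{c,e},{b,e,f},{c,e,f}} V1345={{b,e,f},{c,e,f}} V2345={{b,e,f},{c,e,f}}
  V12345={{b,e,f},{c,e,f}}
components per intersection:
  V1: {{c},{e},{a,c},{a,e},{b,c},{b,e},{c,d},{c,e},{c,f},{e,f},{a,c,d},{b,c,f},{b,e,f},{c,e,f}}
  V2: {{a},{b},{c},{a,b},{a,c},{a,d},{a,e},{b,c},{b,d},{b,e},{b,f},{c,d},{c,e},{c,f},{a,c,d},{b,c,f},{b,e,f},{c,e,f}}
  V3: {{f},{b,f},{c,f},{d,f},{e,f},{b,c,f},{b,e,f},{c,e,f}}
  V4: {{e},{a,e},{b,e},{c,e},{e,f},{b,e,f},{c,e,f}}
  V5: {{b},{c},{d},{a,b},{a,c},{a,d},{b,c},{b,d},{b,e},{b,f},{c,d},{c,e},{c,f},{d,f},{a,c,d},{b,c,f},{b,e,f},{c,e,f}}
  V12: {{c},{a,c},{b,c},{c,d},{c,e},{c,f},{a,c,d},{b,c,f},{c,e,f}} {{a,e}} {{b,e},{b,e,f}}
  V13: {{c,f},{e,f},{b,c,f},{b,e,f},{c,e,f}}
  V14: {{e},{a,e},{b,e},{c,e},{e,f},{b,e,f},{c,e,f}}
  V15: {{c},{a,c},{b,c},{c,d},{c,e},{c,f},{a,c,d},{b,c,f},{c,e,f}} {{b,e},{b,e,f}}
  V23: {{b,f},{c,f},{b,c,f},{b,e,f},{c,e,f}}
  V24: {{a,e}} {{b,e},{b,e,f}} {{c,e},{c,e,f}}
  V25: {{b},{c},{a,b},{a,c},{a,d},{b,c},{b,d},{b,e},{b,f},{c,d},{c,e},{c,f},{a,c,d},{b,c,f},{b,e,f},{c,e,f}}
  V34: {{e,f},{b,e,f},{c,e,f}}
  V35: {{b,f},{c,f},{b,c,f},{b,e,f},{c,e,f}} {{d,f}}
  V45: {{b,e},{b,e,f}} {{c,e},{c,e,f}}
  V123: {{c,f},{b,c,f},{c,e,f}} {{b,e,f}}
  V124: {{a,e}} {{b,e},{b,e,f}} {{c,e},{c,e,f}}
  V125: {{c},{a,c},{b,c},{c,d},{c,e},{c,f},{a,c,d},{b,c,f},{c,e,f}} {{b,e},{b,e,f}}
  V134: {{e,f},{b,e,f},{c,e,f}}
  V135: {{c,f},{b,c,f},{c,e,f}} {{b,e,f}}
  V145: {{b,e},{b,e,f}} {{c,e},{c,e,f}}
  V234: {{b,e,f}} {{c,e,f}}
  V235: {{b,f},{c,f},{b,c,f},{b,e,f},{c,e,f}}
  V245: {{b,e},{b,e,f}} {{c,e},{c,e,f}}
  V345: {{b,e,f}} {{c,e,f}}
  V1234: {{b,e,f}} {{c,e,f}}
  V1235: {{c,f},{b,c,f},{c,e,f}} {{b,e,f}}
  V1245: {{b,e},{b,e,f}} {{c,e},{c,e,f}}
  V1345: {{b,e,f}} {{c,e,f}}
  V2345: {{b,e,f}} {{c,e,f}}
  V12345: {{b,e,f}} {{c,e,f}}
C dims 5,17,19,10; δ0: rk 4, SNF 1^4; δ1: rk 11, SNF 1^11; δ2: rk 8, SNF 1^8
Ȟ^0: (5−4)−0=1 ⇒ Z
Ȟ^1: (17−11)−4=2 ⇒ Z^2
Ȟ^2: (19−8)−11=0 ⇒ 0

Ȟ^0 ≅ Z,  Ȟ^1 ≅ Z^2,  Ȟ^2 ≅ 0


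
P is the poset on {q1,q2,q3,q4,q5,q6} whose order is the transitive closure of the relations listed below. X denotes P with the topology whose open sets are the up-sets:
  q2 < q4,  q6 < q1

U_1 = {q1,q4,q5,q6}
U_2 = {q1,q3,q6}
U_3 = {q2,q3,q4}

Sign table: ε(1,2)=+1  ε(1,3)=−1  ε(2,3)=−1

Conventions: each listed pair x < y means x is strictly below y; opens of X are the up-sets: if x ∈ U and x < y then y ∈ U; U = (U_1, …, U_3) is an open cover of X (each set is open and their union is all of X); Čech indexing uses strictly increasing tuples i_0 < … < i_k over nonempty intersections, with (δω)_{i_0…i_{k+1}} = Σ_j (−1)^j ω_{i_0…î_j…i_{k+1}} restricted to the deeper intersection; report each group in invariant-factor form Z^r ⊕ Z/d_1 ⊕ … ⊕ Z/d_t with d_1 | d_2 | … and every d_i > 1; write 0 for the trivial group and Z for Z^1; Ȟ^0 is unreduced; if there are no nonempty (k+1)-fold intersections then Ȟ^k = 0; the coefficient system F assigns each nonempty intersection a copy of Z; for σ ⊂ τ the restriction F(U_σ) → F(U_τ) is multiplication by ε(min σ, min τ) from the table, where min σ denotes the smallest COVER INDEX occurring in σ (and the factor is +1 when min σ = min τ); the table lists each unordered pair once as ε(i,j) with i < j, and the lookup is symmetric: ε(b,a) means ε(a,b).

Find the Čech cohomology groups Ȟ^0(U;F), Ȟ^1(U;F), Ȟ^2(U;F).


nerve simplices:
  U12={q1,q6} U13={q4} U23={q3}
C dims 3,3; δ0: rk 2, SNF 1^2
degree 0: 3−2−0 = 1 → Ȟ^0 ≅ Z
degree 1: 3−0−2 = 1 → Ȟ^1 ≅ Z
degree 2: 0−0−0 = 0 → Ȟ^2 ≅ 0

Ȟ^0(U;F) ≅ Z, Ȟ^1(U;F) ≅ Z and Ȟ^2(U;F) ≅ 0


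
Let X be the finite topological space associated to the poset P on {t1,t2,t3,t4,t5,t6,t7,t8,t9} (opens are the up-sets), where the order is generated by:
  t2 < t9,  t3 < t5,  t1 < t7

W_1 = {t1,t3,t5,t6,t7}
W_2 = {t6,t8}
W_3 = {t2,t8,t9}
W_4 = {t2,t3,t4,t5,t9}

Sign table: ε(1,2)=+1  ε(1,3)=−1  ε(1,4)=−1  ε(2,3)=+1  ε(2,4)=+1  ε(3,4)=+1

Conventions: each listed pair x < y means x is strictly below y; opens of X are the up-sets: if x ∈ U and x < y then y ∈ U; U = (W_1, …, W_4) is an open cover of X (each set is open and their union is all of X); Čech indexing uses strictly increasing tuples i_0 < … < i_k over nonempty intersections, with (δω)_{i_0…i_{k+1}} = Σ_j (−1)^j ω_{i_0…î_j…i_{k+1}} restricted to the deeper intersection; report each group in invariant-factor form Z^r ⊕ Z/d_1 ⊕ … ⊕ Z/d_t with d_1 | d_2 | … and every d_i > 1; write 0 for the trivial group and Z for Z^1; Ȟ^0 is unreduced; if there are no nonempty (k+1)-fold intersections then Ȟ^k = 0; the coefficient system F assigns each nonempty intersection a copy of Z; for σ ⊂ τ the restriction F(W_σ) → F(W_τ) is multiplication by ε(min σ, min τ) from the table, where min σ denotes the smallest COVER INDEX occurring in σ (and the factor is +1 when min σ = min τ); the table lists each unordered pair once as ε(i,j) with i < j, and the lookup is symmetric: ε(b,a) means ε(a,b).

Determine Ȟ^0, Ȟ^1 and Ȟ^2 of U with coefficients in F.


nonempty intersections:
  W12={t6} W14={t3,t5} W23={t8} W34={t2,t9}
C dims 4,4; δ0: rk 4, SNF 1^3·2
Ȟ^0: (4−4)−0=0 ⇒ 0
Ȟ^1: (4−0)−4=0 plus torsion [2] ⇒ Z/2
Ȟ^2: (0−0)−0=0 ⇒ 0

Ȟ^0 ≅ 0, Ȟ^1 ≅ Z/2 and Ȟ^2 ≅ 0


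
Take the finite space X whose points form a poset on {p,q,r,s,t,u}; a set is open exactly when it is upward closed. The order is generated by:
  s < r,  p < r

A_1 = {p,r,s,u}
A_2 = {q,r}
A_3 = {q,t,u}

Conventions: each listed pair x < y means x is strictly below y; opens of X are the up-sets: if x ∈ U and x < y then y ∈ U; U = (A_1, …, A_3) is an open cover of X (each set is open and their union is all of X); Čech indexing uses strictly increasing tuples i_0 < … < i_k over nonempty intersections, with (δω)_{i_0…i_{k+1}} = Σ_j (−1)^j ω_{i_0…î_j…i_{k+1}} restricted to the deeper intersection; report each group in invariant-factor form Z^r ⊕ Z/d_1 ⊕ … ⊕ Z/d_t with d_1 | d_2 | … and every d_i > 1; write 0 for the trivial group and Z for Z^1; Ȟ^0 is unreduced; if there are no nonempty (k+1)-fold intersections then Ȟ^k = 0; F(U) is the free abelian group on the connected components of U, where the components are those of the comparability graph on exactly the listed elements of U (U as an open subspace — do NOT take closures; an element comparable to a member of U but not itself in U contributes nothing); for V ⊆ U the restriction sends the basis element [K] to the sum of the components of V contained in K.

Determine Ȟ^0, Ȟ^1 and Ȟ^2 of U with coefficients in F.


Ȟ^0 ≅ Z^4, Ȟ^1 ≅ 0 and Ȟ^2 ≅ 0

nonempty intersections:
  A12={r} A13={u} A23={q}
components per intersection:
  A1: {p,r,s} {u}
  A2: {q} {r}
  A3: {q} {t} {u}
  A12: {r}
  A13: {u}
  A23: {q}
C dims 7,3; δ0: rk 3, SNF 1^3
Ȟ^0: (7−3)−0=4 ⇒ Z^4
Ȟ^1: (3−0)−3=0 ⇒ 0
Ȟ^2: (0−0)−0=0 ⇒ 0


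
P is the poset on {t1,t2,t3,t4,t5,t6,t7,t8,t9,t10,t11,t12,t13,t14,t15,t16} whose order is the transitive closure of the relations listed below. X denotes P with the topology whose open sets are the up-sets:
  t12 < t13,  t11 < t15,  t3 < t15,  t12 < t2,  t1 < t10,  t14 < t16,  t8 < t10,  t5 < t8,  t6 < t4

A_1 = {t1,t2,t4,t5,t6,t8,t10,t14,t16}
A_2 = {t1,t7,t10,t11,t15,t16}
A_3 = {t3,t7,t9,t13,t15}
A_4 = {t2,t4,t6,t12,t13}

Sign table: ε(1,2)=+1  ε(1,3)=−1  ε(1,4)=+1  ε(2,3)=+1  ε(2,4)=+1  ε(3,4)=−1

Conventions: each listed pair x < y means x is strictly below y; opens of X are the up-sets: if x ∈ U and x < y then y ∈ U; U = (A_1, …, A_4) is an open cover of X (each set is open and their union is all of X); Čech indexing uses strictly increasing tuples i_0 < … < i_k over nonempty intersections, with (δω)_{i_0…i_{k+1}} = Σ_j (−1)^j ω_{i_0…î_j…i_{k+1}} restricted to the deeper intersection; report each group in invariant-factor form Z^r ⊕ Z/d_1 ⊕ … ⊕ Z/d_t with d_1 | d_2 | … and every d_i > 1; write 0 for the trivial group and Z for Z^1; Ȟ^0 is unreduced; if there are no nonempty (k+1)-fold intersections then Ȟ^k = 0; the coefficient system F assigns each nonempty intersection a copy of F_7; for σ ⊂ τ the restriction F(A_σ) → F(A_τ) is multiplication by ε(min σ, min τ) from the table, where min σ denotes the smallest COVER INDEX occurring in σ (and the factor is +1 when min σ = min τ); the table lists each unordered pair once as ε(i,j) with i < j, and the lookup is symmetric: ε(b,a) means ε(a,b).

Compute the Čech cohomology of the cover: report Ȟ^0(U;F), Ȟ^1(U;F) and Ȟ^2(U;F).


cover nerve:
  A12={t1,t10,t16} A14={t2,t4,t6} A23={t7,t15} A34={t13}
C dims 4,4; δ0: rk_F7 4
Ȟ^0: (4−4)−0=0 ⇒ 0
Ȟ^1: (4−0)−4=0 ⇒ 0
Ȟ^2: (0−0)−0=0 ⇒ 0

Ȟ^0 = 0,  Ȟ^1 = 0,  Ȟ^2 = 0


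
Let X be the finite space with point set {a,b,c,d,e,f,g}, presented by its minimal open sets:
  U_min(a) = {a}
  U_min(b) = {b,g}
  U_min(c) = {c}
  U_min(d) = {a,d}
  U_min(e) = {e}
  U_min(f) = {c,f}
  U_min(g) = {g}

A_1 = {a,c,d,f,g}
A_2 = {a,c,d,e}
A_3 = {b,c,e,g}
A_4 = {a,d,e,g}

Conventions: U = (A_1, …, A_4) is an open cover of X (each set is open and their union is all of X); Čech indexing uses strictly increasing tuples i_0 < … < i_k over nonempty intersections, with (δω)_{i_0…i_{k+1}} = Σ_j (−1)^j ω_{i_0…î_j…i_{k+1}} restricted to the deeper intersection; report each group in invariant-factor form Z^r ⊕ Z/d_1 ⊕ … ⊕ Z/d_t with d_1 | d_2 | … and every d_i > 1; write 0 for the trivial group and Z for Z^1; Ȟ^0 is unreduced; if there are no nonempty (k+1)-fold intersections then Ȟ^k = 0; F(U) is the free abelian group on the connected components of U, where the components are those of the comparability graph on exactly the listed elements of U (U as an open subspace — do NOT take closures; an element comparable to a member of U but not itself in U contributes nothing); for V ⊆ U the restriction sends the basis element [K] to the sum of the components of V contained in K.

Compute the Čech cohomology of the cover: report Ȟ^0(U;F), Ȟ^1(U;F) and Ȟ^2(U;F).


Ȟ^0 ≅ Z^4, Ȟ^1 ≅ 0, Ȟ^2 ≅ 0

cover nerve:
  A12={a,c,d} A13={c,g} A14={a,d,g} A23={c,e} A24={a,d,e} A34={e,g}
  A123={c} A124={a,d} A134={g} A234={e}
components per intersection:
  A1: {a,d} {c,f} {g}
  A2: {a,d} {c} {e}
  A3: {b,g} {c} {e}
  A4: {a,d} {e} {g}
  A12: {a,d} {c}
  A13: {c} {g}
  A14: {a,d} {g}
  A23: {c} {e}
  A24: {a,d} {e}
  A34: {e} {g}
  A123: {c}
  A124: {a,d}
  A134: {g}
  A234: {e}
C dims 12,12,4; δ0: rk 8, SNF 1^8; δ1: rk 4, SNF 1^4
Ȟ^0: (12−8)−0=4 ⇒ Z^4
Ȟ^1: (12−4)−8=0 ⇒ 0
Ȟ^2: (4−0)−4=0 ⇒ 0


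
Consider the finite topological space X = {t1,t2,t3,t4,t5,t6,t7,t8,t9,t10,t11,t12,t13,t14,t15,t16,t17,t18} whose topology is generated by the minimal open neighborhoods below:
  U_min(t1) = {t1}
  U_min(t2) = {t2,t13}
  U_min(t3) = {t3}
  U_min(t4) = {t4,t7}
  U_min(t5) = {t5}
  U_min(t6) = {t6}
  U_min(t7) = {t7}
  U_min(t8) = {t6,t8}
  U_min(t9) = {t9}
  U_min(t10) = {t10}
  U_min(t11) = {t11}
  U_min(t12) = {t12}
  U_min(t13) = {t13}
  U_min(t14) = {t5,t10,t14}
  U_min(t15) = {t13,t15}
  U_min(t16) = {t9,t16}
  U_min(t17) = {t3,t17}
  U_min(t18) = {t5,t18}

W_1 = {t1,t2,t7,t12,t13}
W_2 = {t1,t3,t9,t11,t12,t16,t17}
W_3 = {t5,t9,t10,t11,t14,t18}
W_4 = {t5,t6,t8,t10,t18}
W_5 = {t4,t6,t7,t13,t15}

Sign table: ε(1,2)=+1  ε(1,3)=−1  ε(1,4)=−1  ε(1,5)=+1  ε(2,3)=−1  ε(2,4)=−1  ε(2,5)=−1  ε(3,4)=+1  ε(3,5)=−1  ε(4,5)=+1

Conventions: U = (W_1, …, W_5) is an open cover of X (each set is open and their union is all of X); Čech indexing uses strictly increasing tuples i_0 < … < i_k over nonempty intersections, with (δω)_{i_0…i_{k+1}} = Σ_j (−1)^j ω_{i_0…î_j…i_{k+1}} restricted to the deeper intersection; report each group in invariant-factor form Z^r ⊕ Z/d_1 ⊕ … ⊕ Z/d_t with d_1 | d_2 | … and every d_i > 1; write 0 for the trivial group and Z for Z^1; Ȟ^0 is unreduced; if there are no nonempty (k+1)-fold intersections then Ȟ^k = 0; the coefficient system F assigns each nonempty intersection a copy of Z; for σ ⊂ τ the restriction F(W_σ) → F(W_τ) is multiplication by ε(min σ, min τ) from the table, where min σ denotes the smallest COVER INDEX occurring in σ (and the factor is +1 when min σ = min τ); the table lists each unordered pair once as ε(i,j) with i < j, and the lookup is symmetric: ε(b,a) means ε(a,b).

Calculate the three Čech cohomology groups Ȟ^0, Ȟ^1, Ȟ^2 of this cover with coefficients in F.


nonempty intersections:
  W12={t1,t12} W15={t7,t13} W23={t9,t11} W34={t5,t10,t18} W45={t6}
C dims 5,5; δ0: rk 5, SNF 1^4·2
Ȟ^0: (5−5)−0=0 ⇒ 0
Ȟ^1: (5−0)−5=0 plus torsion [2] ⇒ Z/2
Ȟ^2: (0−0)−0=0 ⇒ 0

Ȟ^0 = 0, Ȟ^1 = Z/2, Ȟ^2 = 0


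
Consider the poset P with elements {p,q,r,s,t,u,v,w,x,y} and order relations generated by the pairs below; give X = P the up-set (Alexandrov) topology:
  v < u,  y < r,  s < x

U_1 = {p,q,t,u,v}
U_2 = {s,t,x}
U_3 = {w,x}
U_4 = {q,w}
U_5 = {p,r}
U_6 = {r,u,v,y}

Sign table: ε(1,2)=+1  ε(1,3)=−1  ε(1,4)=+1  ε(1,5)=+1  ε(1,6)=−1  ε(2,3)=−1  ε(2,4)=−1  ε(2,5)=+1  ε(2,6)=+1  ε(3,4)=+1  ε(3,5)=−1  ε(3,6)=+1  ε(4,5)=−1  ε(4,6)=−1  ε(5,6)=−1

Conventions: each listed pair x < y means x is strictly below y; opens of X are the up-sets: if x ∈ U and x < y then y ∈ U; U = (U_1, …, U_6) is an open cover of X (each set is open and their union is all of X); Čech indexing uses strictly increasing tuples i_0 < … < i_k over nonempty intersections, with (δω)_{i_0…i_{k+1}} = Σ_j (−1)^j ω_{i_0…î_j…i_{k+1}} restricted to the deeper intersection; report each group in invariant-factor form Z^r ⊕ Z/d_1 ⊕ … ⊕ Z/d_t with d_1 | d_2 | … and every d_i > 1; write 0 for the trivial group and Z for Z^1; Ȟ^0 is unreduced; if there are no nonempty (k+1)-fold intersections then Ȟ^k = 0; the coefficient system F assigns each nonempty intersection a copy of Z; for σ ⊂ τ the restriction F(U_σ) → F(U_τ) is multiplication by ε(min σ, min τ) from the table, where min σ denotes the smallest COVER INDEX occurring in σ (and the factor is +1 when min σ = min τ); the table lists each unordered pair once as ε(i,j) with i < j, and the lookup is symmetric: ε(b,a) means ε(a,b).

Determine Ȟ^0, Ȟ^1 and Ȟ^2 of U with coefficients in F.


nonempty intersections:
  U12={t} U14={q} U15={p} U16={u,v} U23={x} U34={w} U56={r}
C dims 6,7; δ0: rk 6, SNF 1^5·2
Ȟ^0: (6−6)−0=0 ⇒ 0
Ȟ^1: (7−0)−6=1 plus torsion [2] ⇒ Z ⊕ Z/2
Ȟ^2: (0−0)−0=0 ⇒ 0

Ȟ^0 ≅ 0, Ȟ^1 ≅ Z ⊕ Z/2 and Ȟ^2 ≅ 0


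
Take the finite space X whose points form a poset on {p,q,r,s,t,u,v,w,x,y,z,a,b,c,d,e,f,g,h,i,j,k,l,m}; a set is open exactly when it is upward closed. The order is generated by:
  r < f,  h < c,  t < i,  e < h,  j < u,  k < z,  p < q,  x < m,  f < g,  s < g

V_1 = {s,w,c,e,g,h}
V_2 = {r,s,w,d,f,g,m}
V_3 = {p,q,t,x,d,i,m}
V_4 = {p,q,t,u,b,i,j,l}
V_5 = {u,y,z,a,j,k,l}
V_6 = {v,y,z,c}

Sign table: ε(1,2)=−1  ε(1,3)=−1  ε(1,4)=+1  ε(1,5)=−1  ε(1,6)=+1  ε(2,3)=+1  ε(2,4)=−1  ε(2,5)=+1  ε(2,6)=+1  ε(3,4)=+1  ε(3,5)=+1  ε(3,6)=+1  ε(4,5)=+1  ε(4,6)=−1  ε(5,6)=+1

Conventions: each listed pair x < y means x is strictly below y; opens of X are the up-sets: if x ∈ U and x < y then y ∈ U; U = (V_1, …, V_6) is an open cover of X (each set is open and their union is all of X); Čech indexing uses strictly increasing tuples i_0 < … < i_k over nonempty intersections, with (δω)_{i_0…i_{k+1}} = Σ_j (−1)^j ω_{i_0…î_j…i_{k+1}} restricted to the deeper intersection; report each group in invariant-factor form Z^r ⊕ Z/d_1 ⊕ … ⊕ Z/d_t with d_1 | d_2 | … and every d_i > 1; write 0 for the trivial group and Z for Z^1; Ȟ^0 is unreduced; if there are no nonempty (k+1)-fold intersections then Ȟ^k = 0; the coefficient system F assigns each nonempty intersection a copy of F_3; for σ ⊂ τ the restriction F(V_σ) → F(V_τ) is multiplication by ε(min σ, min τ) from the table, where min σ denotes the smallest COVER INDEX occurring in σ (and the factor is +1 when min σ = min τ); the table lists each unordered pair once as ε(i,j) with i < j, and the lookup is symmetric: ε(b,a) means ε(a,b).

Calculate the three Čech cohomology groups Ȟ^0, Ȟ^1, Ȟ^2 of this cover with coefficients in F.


intersection data:
  V12={s,w,g} V16={c} V23={d,m} V34={p,q,t,i} V45={u,j,l} V56={y,z}
C dims 6,6; δ0: rk_F3 6
Ȟ^0 = (6 − 6) − 0 = 0, so Ȟ^0 ≅ 0
Ȟ^1 = (6 − 0) − 6 = 0, so Ȟ^1 ≅ 0
Ȟ^2 = (0 − 0) − 0 = 0, so Ȟ^2 ≅ 0

Ȟ^0(U;F) ≅ 0,  Ȟ^1(U;F) ≅ 0,  Ȟ^2(U;F) ≅ 0


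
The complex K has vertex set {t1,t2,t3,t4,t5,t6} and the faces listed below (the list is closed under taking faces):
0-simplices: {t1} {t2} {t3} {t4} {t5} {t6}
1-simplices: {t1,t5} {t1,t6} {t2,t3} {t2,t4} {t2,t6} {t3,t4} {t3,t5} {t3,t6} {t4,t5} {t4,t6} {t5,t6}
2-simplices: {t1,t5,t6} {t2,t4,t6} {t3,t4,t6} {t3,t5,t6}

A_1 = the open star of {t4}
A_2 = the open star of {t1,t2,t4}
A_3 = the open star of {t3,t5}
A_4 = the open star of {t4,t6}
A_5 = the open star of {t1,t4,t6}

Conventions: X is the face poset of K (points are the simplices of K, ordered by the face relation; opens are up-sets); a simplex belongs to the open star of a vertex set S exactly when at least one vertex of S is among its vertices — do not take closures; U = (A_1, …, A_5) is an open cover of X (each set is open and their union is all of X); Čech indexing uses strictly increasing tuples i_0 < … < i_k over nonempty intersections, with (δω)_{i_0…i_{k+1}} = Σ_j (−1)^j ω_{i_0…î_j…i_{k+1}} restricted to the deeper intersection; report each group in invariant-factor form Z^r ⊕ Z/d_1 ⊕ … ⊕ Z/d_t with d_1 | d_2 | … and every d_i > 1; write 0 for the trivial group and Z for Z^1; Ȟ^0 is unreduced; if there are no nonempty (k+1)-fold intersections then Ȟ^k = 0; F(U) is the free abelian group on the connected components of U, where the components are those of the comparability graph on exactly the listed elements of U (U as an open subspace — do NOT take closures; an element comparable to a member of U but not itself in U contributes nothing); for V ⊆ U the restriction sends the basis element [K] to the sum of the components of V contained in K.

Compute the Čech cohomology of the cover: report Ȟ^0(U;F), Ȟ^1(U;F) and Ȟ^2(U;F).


Ȟ^0 = Z,  Ȟ^1 = Z^2,  Ȟ^2 = 0

cover nerve:
  A1={{t4},{t2,t4},{t3,t4},{t4,t5},{t4,t6},{t2,t4,t6},{t3,t4,t6}} A2={{t1},{t2},{t4},{t1,t5},{t1,t6},{t2,t3},{t2,t4},{t2,t6},{t3,t4},{t4,t5},{t4,t6},{t1,t5,t6},{t2,t4,t6},{t3,t4,t6}} A3={{t3},{t5},{t1,t5},{t2,t3},{t3,t4},{t3,t5},{t3,t6},{t4,t5},{t5,t6},{t1,t5,t6},{t3,t4,t6},{t3,t5,t6}} A4={{t4},{t6},{t1,t6},{t2,t4},{t2,t6},{t3,t4},{t3,t6},{t4,t5},{t4,t6},{t5,t6},{t1,t5,t6},{t2,t4,t6},{t3,t4,t6},{t3,t5,t6}} A5={{t1},{t4},{t6},{t1,t5},{t1,t6},{t2,t4},{t2,t6},{t3,t4},{t3,t6},{t4,t5},{t4,t6},{t5,t6},{t1,t5,t6},{t2,t4,t6},{t3,t4,t6},{t3,t5,t6}}
  A12={{t4},{t2,t4},{t3,t4},{t4,t5},{t4,t6},{t2,t4,t6},{t3,t4,t6}} A13={{t3,t4},{t4,t5},{t3,t4,t6}} A14={{t4},{t2,t4},{t3,t4},{t4,t5},{t4,t6},{t2,t4,t6},{t3,t4,t6}} A15={{t4},{t2,t4},{t3,t4},{t4,t5},{t4,t6},{t2,t4,t6},{t3,t4,t6}} A23={{t1,t5},{t2,t3},{t3,t4},{t4,t5},{t1,t5,t6},{t3,t4,t6}} A24={{t4},{t1,t6},{t2,t4},{t2,t6},{t3,t4},{t4,t5},{t4,t6},{t1,t5,t6},{t2,t4,t6},{t3,t4,t6}} A25={{t1},{t4},{t1,t5},{t1,t6},{t2,t4},{t2,t6},{t3,t4},{t4,t5},{t4,t6},{t1,t5,t6},{t2,t4,t6},{t3,t4,t6}} A34={{t3,t4},{t3,t6},{t4,t5},{t5,t6},{t1,t5,t6},{t3,t4,t6},{t3,t5,t6}} A35={{t1,t5},{t3,t4},{t3,t6},{t4,t5},{t5,t6},{t1,t5,t6},{t3,t4,t6},{t3,t5,t6}} A45={{t4},{t6},{t1,t6},{t2,t4},{t2,t6},{t3,t4},{t3,t6},{t4,t5},{t4,t6},{t5,t6},{t1,t5,t6},{t2,t4,t6},{t3,t4,t6},{t3,t5,t6}}
  A123={{t3,t4},{t4,t5},{t3,t4,t6}} A124={{t4},{t2,t4},{t3,t4},{t4,t5},{t4,t6},{t2,t4,t6},{t3,t4,t6}} A125={{t4},{t2,t4},{t3,t4},{t4,t5},{t4,t6},{t2,t4,t6},{t3,t4,t6}} A134={{t3,t4},{t4,t5},{t3,t4,t6}} A135={{t3,t4},{t4,t5},{t3,t4,t6}} A145={{t4},{t2,t4},{t3,t4},{t4,t5},{t4,t6},{t2,t4,t6},{t3,t4,t6}} A234={{t3,t4},{t4,t5},{t1,t5,t6},{t3,t4,t6}} A235={{t1,t5},{t3,t4},{t4,t5},{t1,t5,t6},{t3,t4,t6}} A245={{t4},{t1,t6},{t2,t4},{t2,t6},{t3,t4},{t4,t5},{t4,t6},{t1,t5,t6},{t2,t4,t6},{t3,t4,t6}} A345={{t3,t4},{t3,t6},{t4,t5},{t5,t6},{t1,t5,t6},{t3,t4,t6},{t3,t5,t6}}
  A1234={{t3,t4},{t4,t5},{t3,t4,t6}} A1235={{t3,t4},{t4,t5},{t3,t4,t6}} A1245={{t4},{t2,t4},{t3,t4},{t4,t5},{t4,t6},{t2,t4,t6},{t3,t4,t6}} A1345={{t3,t4},{t4,t5},{t3,t4,t6}} A2345={{t3,t4},{t4,t5},{t1,t5,t6},{t3,t4,t6}}
  A12345={{t3,t4},{t4,t5},{t3,t4,t6}}
components per intersection:
  A1: {{t4},{t2,t4},{t3,t4},{t4,t5},{t4,t6},{t2,t4,t6},{t3,t4,t6}}
  A2: {{t1},{t1,t5},{t1,t6},{t1,t5,t6}} {{t2},{t4},{t2,t3},{t2,t4},{t2,t6},{t3,t4},{t4,t5},{t4,t6},{t2,t4,t6},{t3,t4,t6}}
  A3: {{t3},{t5},{t1,t5},{t2,t3},{t3,t4},{t3,t5},{t3,t6},{t4,t5},{t5,t6},{t1,t5,t6},{t3,t4,t6},{t3,t5,t6}}
  A4: {{t4},{t6},{t1,t6},{t2,t4},{t2,t6},{t3,t4},{t3,t6},{t4,t5},{t4,t6},{t5,t6},{t1,t5,t6},{t2,t4,t6},{t3,t4,t6},{t3,t5,t6}}
  A5: {{t1},{t4},{t6},{t1,t5},{t1,t6},{t2,t4},{t2,t6},{t3,t4},{t3,t6},{t4,t5},{t4,t6},{t5,t6},{t1,t5,t6},{t2,t4,t6},{t3,t4,t6},{t3,t5,t6}}
  A12: {{t4},{t2,t4},{t3,t4},{t4,t5},{t4,t6},{t2,t4,t6},{t3,t4,t6}}
  A13: {{t3,t4},{t3,t4,t6}} {{t4,t5}}
  A14: {{t4},{t2,t4},{t3,t4},{t4,t5},{t4,t6},{t2,t4,t6},{t3,t4,t6}}
  A15: {{t4},{t2,t4},{t3,t4},{t4,t5},{t4,t6},{t2,t4,t6},{t3,t4,t6}}
  A23: {{t1,t5},{t1,t5,t6}} {{t2,t3}} {{t3,t4},{t3,t4,t6}} {{t4,t5}}
  A24: {{t4},{t2,t4},{t2,t6},{t3,t4},{t4,t5},{t4,t6},{t2,t4,t6},{t3,t4,t6}} {{t1,t6},{t1,t5,t6}}
  A25: {{t1},{t1,t5},{t1,t6},{t1,t5,t6}} {{t4},{t2,t4},{t2,t6},{t3,t4},{t4,t5},{t4,t6},{t2,t4,t6},{t3,t4,t6}}
  A34: {{t3,t4},{t3,t6},{t5,t6},{t1,t5,t6},{t3,t4,t6},{t3,t5,t6}} {{t4,t5}}
  A35: {{t1,t5},{t3,t4},{t3,t6},{t5,t6},{t1,t5,t6},{t3,t4,t6},{t3,t5,t6}} {{t4,t5}}
  A45: {{t4},{t6},{t1,t6},{t2,t4},{t2,t6},{t3,t4},{t3,t6},{t4,t5},{t4,t6},{t5,t6},{t1,t5,t6},{t2,t4,t6},{t3,t4,t6},{t3,t5,t6}}
  A123: {{t3,t4},{t3,t4,t6}} {{t4,t5}}
  A124: {{t4},{t2,t4},{t3,t4},{t4,t5},{t4,t6},{t2,t4,t6},{t3,t4,t6}}
  A125: {{t4},{t2,t4},{t3,t4},{t4,t5},{t4,t6},{t2,t4,t6},{t3,t4,t6}}
  A134: {{t3,t4},{t3,t4,t6}} {{t4,t5}}
  A135: {{t3,t4},{t3,t4,t6}} {{t4,t5}}
  A145: {{t4},{t2,t4},{t3,t4},{t4,t5},{t4,t6},{t2,t4,t6},{t3,t4,t6}}
  A234: {{t3,t4},{t3,t4,t6}} {{t4,t5}} {{t1,t5,t6}}
  A235: {{t1,t5},{t1,t5,t6}} {{t3,t4},{t3,t4,t6}} {{t4,t5}}
  A245: {{t4},{t2,t4},{t2,t6},{t3,t4},{t4,t5},{t4,t6},{t2,t4,t6},{t3,t4,t6}} {{t1,t6},{t1,t5,t6}}
  A345: {{t3,t4},{t3,t6},{t5,t6},{t1,t5,t6},{t3,t4,t6},{t3,t5,t6}} {{t4,t5}}
  A1234: {{t3,t4},{t3,t4,t6}} {{t4,t5}}
  A1235: {{t3,t4},{t3,t4,t6}} {{t4,t5}}
  A1245: {{t4},{t2,t4},{t3,t4},{t4,t5},{t4,t6},{t2,t4,t6},{t3,t4,t6}}
  A1345: {{t3,t4},{t3,t4,t6}} {{t4,t5}}
  A2345: {{t3,t4},{t3,t4,t6}} {{t4,t5}} {{t1,t5,t6}}
  A12345: {{t3,t4},{t3,t4,t6}} {{t4,t5}}
C dims 6,18,19,10; δ0: rk 5, SNF 1^5; δ1: rk 11, SNF 1^11; δ2: rk 8, SNF 1^8
Ȟ^0: (6−5)−0=1 ⇒ Z
Ȟ^1: (18−11)−5=2 ⇒ Z^2
Ȟ^2: (19−8)−11=0 ⇒ 0
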